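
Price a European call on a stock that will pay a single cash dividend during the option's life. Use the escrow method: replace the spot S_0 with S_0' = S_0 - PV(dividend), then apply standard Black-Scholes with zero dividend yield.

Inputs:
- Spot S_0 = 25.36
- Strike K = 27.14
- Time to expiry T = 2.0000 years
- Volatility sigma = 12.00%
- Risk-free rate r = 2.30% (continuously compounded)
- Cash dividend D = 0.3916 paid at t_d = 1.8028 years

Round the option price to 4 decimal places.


Answer: Price = 1.2935

Derivation:
PV(D) = D * exp(-r * t_d) = 0.3916 * 0.95938349 = 0.37569457
S_0' = S_0 - PV(D) = 25.3600 - 0.37569457 = 24.98430543
d1 = (ln(S_0'/K) + (r + sigma^2/2)*T) / (sigma*sqrt(T)) = -0.13176233
d2 = d1 - sigma*sqrt(T) = -0.30146796
exp(-rT) = 0.95504196
N(d1) = 0.44758614; N(d2) = 0.38152884
C = S_0' * N(d1) - K * exp(-rT) * N(d2) = 24.98430543 * 0.44758614 - 27.1400 * 0.95504196 * 0.38152884 = 1.2935


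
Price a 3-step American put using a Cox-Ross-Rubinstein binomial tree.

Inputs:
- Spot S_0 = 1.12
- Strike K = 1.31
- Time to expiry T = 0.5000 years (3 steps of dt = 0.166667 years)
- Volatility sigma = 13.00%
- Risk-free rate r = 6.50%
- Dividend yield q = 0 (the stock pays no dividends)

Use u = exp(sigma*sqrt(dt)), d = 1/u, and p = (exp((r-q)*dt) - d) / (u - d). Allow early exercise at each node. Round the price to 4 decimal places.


dt = T/N = 0.166667
u = exp(sigma*sqrt(dt)) = 1.054506; d = 1/u = 0.948311
p = (exp((r-q)*dt) - d) / (u - d) = 0.589304
Discount per step: exp(-r*dt) = 0.989225
Stock lattice S(k, i) with i counting down-moves:
  k=0: S(0,0) = 1.1200
  k=1: S(1,0) = 1.1810; S(1,1) = 1.0621
  k=2: S(2,0) = 1.2454; S(2,1) = 1.1200; S(2,2) = 1.0072
  k=3: S(3,0) = 1.3133; S(3,1) = 1.1810; S(3,2) = 1.0621; S(3,3) = 0.9551
Terminal payoffs V(N, i) = max(K - S_T, 0):
  V(3,0) = 0.000000; V(3,1) = 0.128953; V(3,2) = 0.247891; V(3,3) = 0.354851
Backward induction: V(k, i) = exp(-r*dt) * [p * V(k+1, i) + (1-p) * V(k+1, i+1)]; then take max(V_cont, immediate exercise) for American.
  V(2,0) = exp(-r*dt) * [p*0.000000 + (1-p)*0.128953] = 0.052390; exercise = 0.064579; V(2,0) = max -> 0.064579
  V(2,1) = exp(-r*dt) * [p*0.128953 + (1-p)*0.247891] = 0.175885; exercise = 0.190000; V(2,1) = max -> 0.190000
  V(2,2) = exp(-r*dt) * [p*0.247891 + (1-p)*0.354851] = 0.288675; exercise = 0.302790; V(2,2) = max -> 0.302790
  V(1,0) = exp(-r*dt) * [p*0.064579 + (1-p)*0.190000] = 0.114838; exercise = 0.128953; V(1,0) = max -> 0.128953
  V(1,1) = exp(-r*dt) * [p*0.190000 + (1-p)*0.302790] = 0.233776; exercise = 0.247891; V(1,1) = max -> 0.247891
  V(0,0) = exp(-r*dt) * [p*0.128953 + (1-p)*0.247891] = 0.175885; exercise = 0.190000; V(0,0) = max -> 0.190000

Answer: Price = V(0,0) = 0.1900


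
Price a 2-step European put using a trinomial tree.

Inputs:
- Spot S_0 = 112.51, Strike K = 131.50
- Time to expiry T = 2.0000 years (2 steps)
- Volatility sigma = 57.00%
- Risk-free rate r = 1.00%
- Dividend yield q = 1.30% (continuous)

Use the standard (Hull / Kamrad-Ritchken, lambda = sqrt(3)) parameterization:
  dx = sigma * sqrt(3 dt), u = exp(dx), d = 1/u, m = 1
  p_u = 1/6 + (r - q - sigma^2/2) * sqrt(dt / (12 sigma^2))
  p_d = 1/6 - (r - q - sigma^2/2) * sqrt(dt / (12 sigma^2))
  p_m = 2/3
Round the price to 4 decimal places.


dt = T/N = 1.000000; dx = sigma*sqrt(3*dt) = 0.987269
u = exp(dx) = 2.683895; d = 1/u = 0.372593
p_u = 0.082875, p_m = 0.666667, p_d = 0.250458
Discount per step: exp(-r*dt) = 0.990050
Stock lattice S(k, j) with j the centered position index:
  k=0: S(0,+0) = 112.5100
  k=1: S(1,-1) = 41.9204; S(1,+0) = 112.5100; S(1,+1) = 301.9650
  k=2: S(2,-2) = 15.6193; S(2,-1) = 41.9204; S(2,+0) = 112.5100; S(2,+1) = 301.9650; S(2,+2) = 810.4422
Terminal payoffs V(N, j) = max(K - S_T, 0):
  V(2,-2) = 115.880749; V(2,-1) = 89.579576; V(2,+0) = 18.990000; V(2,+1) = 0.000000; V(2,+2) = 0.000000
Backward induction: V(k, j) = exp(-r*dt) * [p_u * V(k+1, j+1) + p_m * V(k+1, j) + p_d * V(k+1, j-1)]
  V(1,-1) = exp(-r*dt) * [p_u*18.990000 + p_m*89.579576 + p_d*115.880749] = 89.418154
  V(1,+0) = exp(-r*dt) * [p_u*0.000000 + p_m*18.990000 + p_d*89.579576] = 34.746749
  V(1,+1) = exp(-r*dt) * [p_u*0.000000 + p_m*0.000000 + p_d*18.990000] = 4.708880
  V(0,+0) = exp(-r*dt) * [p_u*4.708880 + p_m*34.746749 + p_d*89.418154] = 45.493064

Answer: Price = V(0,0) = 45.4931


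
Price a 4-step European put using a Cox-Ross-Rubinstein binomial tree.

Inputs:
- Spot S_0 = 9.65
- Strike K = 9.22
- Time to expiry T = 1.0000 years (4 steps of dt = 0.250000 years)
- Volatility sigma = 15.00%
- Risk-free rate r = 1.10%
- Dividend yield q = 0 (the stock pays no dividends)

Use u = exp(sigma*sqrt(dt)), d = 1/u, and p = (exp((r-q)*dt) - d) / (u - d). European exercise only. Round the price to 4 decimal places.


Answer: Price = V(0,0) = 0.3548

Derivation:
dt = T/N = 0.250000
u = exp(sigma*sqrt(dt)) = 1.077884; d = 1/u = 0.927743
p = (exp((r-q)*dt) - d) / (u - d) = 0.499600
Discount per step: exp(-r*dt) = 0.997254
Stock lattice S(k, i) with i counting down-moves:
  k=0: S(0,0) = 9.6500
  k=1: S(1,0) = 10.4016; S(1,1) = 8.9527
  k=2: S(2,0) = 11.2117; S(2,1) = 9.6500; S(2,2) = 8.3058
  k=3: S(3,0) = 12.0849; S(3,1) = 10.4016; S(3,2) = 8.9527; S(3,3) = 7.7057
  k=4: S(4,0) = 13.0261; S(4,1) = 11.2117; S(4,2) = 9.6500; S(4,3) = 8.3058; S(4,4) = 7.1489
Terminal payoffs V(N, i) = max(K - S_T, 0):
  V(4,0) = 0.000000; V(4,1) = 0.000000; V(4,2) = 0.000000; V(4,3) = 0.914168; V(4,4) = 2.071104
Backward induction: V(k, i) = exp(-r*dt) * [p * V(k+1, i) + (1-p) * V(k+1, i+1)].
  V(3,0) = exp(-r*dt) * [p*0.000000 + (1-p)*0.000000] = 0.000000
  V(3,1) = exp(-r*dt) * [p*0.000000 + (1-p)*0.000000] = 0.000000
  V(3,2) = exp(-r*dt) * [p*0.000000 + (1-p)*0.914168] = 0.456193
  V(3,3) = exp(-r*dt) * [p*0.914168 + (1-p)*2.071104] = 1.488998
  V(2,0) = exp(-r*dt) * [p*0.000000 + (1-p)*0.000000] = 0.000000
  V(2,1) = exp(-r*dt) * [p*0.000000 + (1-p)*0.456193] = 0.227652
  V(2,2) = exp(-r*dt) * [p*0.456193 + (1-p)*1.488998] = 0.970337
  V(1,0) = exp(-r*dt) * [p*0.000000 + (1-p)*0.227652] = 0.113604
  V(1,1) = exp(-r*dt) * [p*0.227652 + (1-p)*0.970337] = 0.597646
  V(0,0) = exp(-r*dt) * [p*0.113604 + (1-p)*0.597646] = 0.354841


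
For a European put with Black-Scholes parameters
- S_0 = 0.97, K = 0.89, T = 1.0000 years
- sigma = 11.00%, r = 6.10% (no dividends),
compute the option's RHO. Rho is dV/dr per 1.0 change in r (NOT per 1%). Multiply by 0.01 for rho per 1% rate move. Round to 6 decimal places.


Answer: Rho = -0.083661

Derivation:
d1 = 1.3920418979; d2 = 1.2820418979
phi(d1) = 0.1514001638; exp(-qT) = 1.0000000000; exp(-rT) = 0.9408232398
N(-d2) = 0.0999139745
Rho = -K*T*exp(-rT)*N(-d2) = -0.8900 * 1.0000 * 0.9408232398 * 0.0999139745 = -0.083661


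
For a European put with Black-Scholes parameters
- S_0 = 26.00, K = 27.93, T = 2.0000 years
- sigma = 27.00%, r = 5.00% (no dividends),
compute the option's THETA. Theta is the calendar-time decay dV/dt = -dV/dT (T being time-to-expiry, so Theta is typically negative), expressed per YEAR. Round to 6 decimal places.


Answer: Theta = -0.265492

Derivation:
d1 = 0.2652833080; d2 = -0.1165543538
phi(d1) = 0.3851485596; exp(-qT) = 1.0000000000; exp(-rT) = 0.9048374180
Theta = -S*exp(-qT)*phi(d1)*sigma/(2*sqrt(T)) + r*K*exp(-rT)*N(-d2) - q*S*exp(-qT)*N(-d1)
N(-d1) = 0.3953956111; N(-d2) = 0.5463933943; sqrt(T) = 1.4142135624
Term 1 = -26.0000 * 1.0000000000 * 0.3851485596 * 0.2700 / (2 * 1.4142135624) = -0.9559174655
Term 2 = 0.0500 * 27.9300 * 0.9048374180 * 0.5463933943 = 0.6904256732
Term 3 = 0 (no dividend yield, q = 0)
Theta = -0.9559174655 + (0.6904256732) + (0.0000000000) = -0.265492


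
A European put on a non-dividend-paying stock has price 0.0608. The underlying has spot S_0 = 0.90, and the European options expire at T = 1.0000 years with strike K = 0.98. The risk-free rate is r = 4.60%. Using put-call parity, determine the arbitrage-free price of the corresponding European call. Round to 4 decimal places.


Put-call parity: C - P = S_0 * exp(-qT) - K * exp(-rT).
S_0 * exp(-qT) = 0.9000 * 1.00000000 = 0.90000000
K * exp(-rT) = 0.9800 * 0.95504196 = 0.93594112
C = P + S*exp(-qT) - K*exp(-rT)
C = 0.0608 + 0.90000000 - 0.93594112 = 0.0249

Answer: Call price = 0.0249


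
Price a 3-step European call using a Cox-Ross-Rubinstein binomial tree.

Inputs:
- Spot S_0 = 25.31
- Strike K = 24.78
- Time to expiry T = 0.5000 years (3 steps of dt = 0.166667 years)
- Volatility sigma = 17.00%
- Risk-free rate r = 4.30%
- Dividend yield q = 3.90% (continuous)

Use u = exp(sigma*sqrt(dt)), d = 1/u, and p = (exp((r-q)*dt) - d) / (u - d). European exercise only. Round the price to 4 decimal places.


Answer: Price = V(0,0) = 1.5642

Derivation:
dt = T/N = 0.166667
u = exp(sigma*sqrt(dt)) = 1.071867; d = 1/u = 0.932951
p = (exp((r-q)*dt) - d) / (u - d) = 0.487457
Discount per step: exp(-r*dt) = 0.992859
Stock lattice S(k, i) with i counting down-moves:
  k=0: S(0,0) = 25.3100
  k=1: S(1,0) = 27.1290; S(1,1) = 23.6130
  k=2: S(2,0) = 29.0786; S(2,1) = 25.3100; S(2,2) = 22.0298
  k=3: S(3,0) = 31.1684; S(3,1) = 27.1290; S(3,2) = 23.6130; S(3,3) = 20.5527
Terminal payoffs V(N, i) = max(S_T - K, 0):
  V(3,0) = 6.388445; V(3,1) = 2.348960; V(3,2) = 0.000000; V(3,3) = 0.000000
Backward induction: V(k, i) = exp(-r*dt) * [p * V(k+1, i) + (1-p) * V(k+1, i+1)].
  V(2,0) = exp(-r*dt) * [p*6.388445 + (1-p)*2.348960] = 4.287200
  V(2,1) = exp(-r*dt) * [p*2.348960 + (1-p)*0.000000] = 1.136840
  V(2,2) = exp(-r*dt) * [p*0.000000 + (1-p)*0.000000] = 0.000000
  V(1,0) = exp(-r*dt) * [p*4.287200 + (1-p)*1.136840] = 2.653421
  V(1,1) = exp(-r*dt) * [p*1.136840 + (1-p)*0.000000] = 0.550204
  V(0,0) = exp(-r*dt) * [p*2.653421 + (1-p)*0.550204] = 1.564182


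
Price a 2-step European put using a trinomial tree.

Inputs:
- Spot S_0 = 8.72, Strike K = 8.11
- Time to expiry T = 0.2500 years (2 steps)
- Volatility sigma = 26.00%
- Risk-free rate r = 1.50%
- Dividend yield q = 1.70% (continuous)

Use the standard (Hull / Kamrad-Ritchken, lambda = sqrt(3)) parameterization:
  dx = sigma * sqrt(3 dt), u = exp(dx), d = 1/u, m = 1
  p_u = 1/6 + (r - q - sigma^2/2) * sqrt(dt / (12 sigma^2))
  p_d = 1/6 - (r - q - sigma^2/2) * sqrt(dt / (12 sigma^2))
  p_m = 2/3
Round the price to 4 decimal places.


dt = T/N = 0.125000; dx = sigma*sqrt(3*dt) = 0.159217
u = exp(dx) = 1.172592; d = 1/u = 0.852811
p_u = 0.152614, p_m = 0.666667, p_d = 0.180720
Discount per step: exp(-r*dt) = 0.998127
Stock lattice S(k, j) with j the centered position index:
  k=0: S(0,+0) = 8.7200
  k=1: S(1,-1) = 7.4365; S(1,+0) = 8.7200; S(1,+1) = 10.2250
  k=2: S(2,-2) = 6.3419; S(2,-1) = 7.4365; S(2,+0) = 8.7200; S(2,+1) = 10.2250; S(2,+2) = 11.9898
Terminal payoffs V(N, j) = max(K - S_T, 0):
  V(2,-2) = 1.768055; V(2,-1) = 0.673484; V(2,+0) = 0.000000; V(2,+1) = 0.000000; V(2,+2) = 0.000000
Backward induction: V(k, j) = exp(-r*dt) * [p_u * V(k+1, j+1) + p_m * V(k+1, j) + p_d * V(k+1, j-1)]
  V(1,-1) = exp(-r*dt) * [p_u*0.000000 + p_m*0.673484 + p_d*1.768055] = 0.767073
  V(1,+0) = exp(-r*dt) * [p_u*0.000000 + p_m*0.000000 + p_d*0.673484] = 0.121484
  V(1,+1) = exp(-r*dt) * [p_u*0.000000 + p_m*0.000000 + p_d*0.000000] = 0.000000
  V(0,+0) = exp(-r*dt) * [p_u*0.000000 + p_m*0.121484 + p_d*0.767073] = 0.219203

Answer: Price = V(0,0) = 0.2192


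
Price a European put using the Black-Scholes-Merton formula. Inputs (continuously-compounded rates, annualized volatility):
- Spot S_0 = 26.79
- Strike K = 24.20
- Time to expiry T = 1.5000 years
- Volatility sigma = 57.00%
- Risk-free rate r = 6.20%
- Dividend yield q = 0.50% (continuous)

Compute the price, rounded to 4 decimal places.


Answer: Price = 4.5957

Derivation:
d1 = (ln(S/K) + (r - q + 0.5*sigma^2) * T) / (sigma * sqrt(T)) = 0.61717265
d2 = d1 - sigma * sqrt(T) = -0.08093193
exp(-rT) = 0.91119350; exp(-qT) = 0.99252805
P = K * exp(-rT) * N(-d2) - S_0 * exp(-qT) * N(-d1)
N(-d1) = 0.26856043; N(-d2) = 0.53225196
P = 24.2000 * 0.91119350 * 0.53225196 - 26.7900 * 0.99252805 * 0.26856043 = 4.5957


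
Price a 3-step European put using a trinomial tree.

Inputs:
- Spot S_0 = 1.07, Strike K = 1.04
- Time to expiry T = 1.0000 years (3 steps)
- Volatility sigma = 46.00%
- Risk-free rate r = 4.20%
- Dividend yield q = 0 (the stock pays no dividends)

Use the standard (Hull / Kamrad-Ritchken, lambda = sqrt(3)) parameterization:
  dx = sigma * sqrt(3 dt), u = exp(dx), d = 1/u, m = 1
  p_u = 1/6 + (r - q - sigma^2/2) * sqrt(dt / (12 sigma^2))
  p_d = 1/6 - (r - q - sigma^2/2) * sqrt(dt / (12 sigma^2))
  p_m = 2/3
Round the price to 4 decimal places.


dt = T/N = 0.333333; dx = sigma*sqrt(3*dt) = 0.460000
u = exp(dx) = 1.584074; d = 1/u = 0.631284
p_u = 0.143551, p_m = 0.666667, p_d = 0.189783
Discount per step: exp(-r*dt) = 0.986098
Stock lattice S(k, j) with j the centered position index:
  k=0: S(0,+0) = 1.0700
  k=1: S(1,-1) = 0.6755; S(1,+0) = 1.0700; S(1,+1) = 1.6950
  k=2: S(2,-2) = 0.4264; S(2,-1) = 0.6755; S(2,+0) = 1.0700; S(2,+1) = 1.6950; S(2,+2) = 2.6849
  k=3: S(3,-3) = 0.2692; S(3,-2) = 0.4264; S(3,-1) = 0.6755; S(3,+0) = 1.0700; S(3,+1) = 1.6950; S(3,+2) = 2.6849; S(3,+3) = 4.2531
Terminal payoffs V(N, j) = max(K - S_T, 0):
  V(3,-3) = 0.770811; V(3,-2) = 0.613585; V(3,-1) = 0.364526; V(3,+0) = 0.000000; V(3,+1) = 0.000000; V(3,+2) = 0.000000; V(3,+3) = 0.000000
Backward induction: V(k, j) = exp(-r*dt) * [p_u * V(k+1, j+1) + p_m * V(k+1, j) + p_d * V(k+1, j-1)]
  V(2,-2) = exp(-r*dt) * [p_u*0.364526 + p_m*0.613585 + p_d*0.770811] = 0.599223
  V(2,-1) = exp(-r*dt) * [p_u*0.000000 + p_m*0.364526 + p_d*0.613585] = 0.354468
  V(2,+0) = exp(-r*dt) * [p_u*0.000000 + p_m*0.000000 + p_d*0.364526] = 0.068219
  V(2,+1) = exp(-r*dt) * [p_u*0.000000 + p_m*0.000000 + p_d*0.000000] = 0.000000
  V(2,+2) = exp(-r*dt) * [p_u*0.000000 + p_m*0.000000 + p_d*0.000000] = 0.000000
  V(1,-1) = exp(-r*dt) * [p_u*0.068219 + p_m*0.354468 + p_d*0.599223] = 0.354824
  V(1,+0) = exp(-r*dt) * [p_u*0.000000 + p_m*0.068219 + p_d*0.354468] = 0.111184
  V(1,+1) = exp(-r*dt) * [p_u*0.000000 + p_m*0.000000 + p_d*0.068219] = 0.012767
  V(0,+0) = exp(-r*dt) * [p_u*0.012767 + p_m*0.111184 + p_d*0.354824] = 0.141302

Answer: Price = V(0,0) = 0.1413


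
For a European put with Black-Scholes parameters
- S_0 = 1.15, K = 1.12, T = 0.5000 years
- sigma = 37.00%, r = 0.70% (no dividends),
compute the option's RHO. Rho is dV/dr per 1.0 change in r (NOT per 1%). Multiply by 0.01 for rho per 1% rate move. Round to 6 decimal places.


d1 = 0.2452256143; d2 = -0.0164038948
phi(d1) = 0.3871255058; exp(-qT) = 1.0000000000; exp(-rT) = 0.9965061179
N(-d2) = 0.5065439137
Rho = -K*T*exp(-rT)*N(-d2) = -1.1200 * 0.5000 * 0.9965061179 * 0.5065439137 = -0.282674

Answer: Rho = -0.282674


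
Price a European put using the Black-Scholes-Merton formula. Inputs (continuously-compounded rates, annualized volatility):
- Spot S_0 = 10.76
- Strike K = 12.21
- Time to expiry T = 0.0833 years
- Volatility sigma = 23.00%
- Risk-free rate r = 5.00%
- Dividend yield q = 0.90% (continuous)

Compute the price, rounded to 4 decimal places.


d1 = (ln(S/K) + (r - q + 0.5*sigma^2) * T) / (sigma * sqrt(T)) = -1.81978770
d2 = d1 - sigma * sqrt(T) = -1.88616970
exp(-rT) = 0.99584366; exp(-qT) = 0.99925058
P = K * exp(-rT) * N(-d2) - S_0 * exp(-qT) * N(-d1)
N(-d1) = 0.96560433; N(-d2) = 0.97036396
P = 12.2100 * 0.99584366 * 0.97036396 - 10.7600 * 0.99925058 * 0.96560433 = 1.4168

Answer: Price = 1.4168


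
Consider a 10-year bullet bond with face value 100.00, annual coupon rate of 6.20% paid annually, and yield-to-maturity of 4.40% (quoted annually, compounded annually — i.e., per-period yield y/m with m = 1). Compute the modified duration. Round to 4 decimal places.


Coupon per period c = face * coupon_rate / m = 6.200000
Periods per year m = 1; per-period yield y/m = 0.044000
Number of cashflows N = 10
Cashflows (t years, CF_t, discount factor 1/(1+y/m)^(m*t), PV):
  t = 1.0000: CF_t = 6.200000, DF = 0.957854, PV = 5.938697
  t = 2.0000: CF_t = 6.200000, DF = 0.917485, PV = 5.688407
  t = 3.0000: CF_t = 6.200000, DF = 0.878817, PV = 5.448666
  t = 4.0000: CF_t = 6.200000, DF = 0.841779, PV = 5.219029
  t = 5.0000: CF_t = 6.200000, DF = 0.806302, PV = 4.999070
  t = 6.0000: CF_t = 6.200000, DF = 0.772320, PV = 4.788381
  t = 7.0000: CF_t = 6.200000, DF = 0.739770, PV = 4.586572
  t = 8.0000: CF_t = 6.200000, DF = 0.708592, PV = 4.393268
  t = 9.0000: CF_t = 6.200000, DF = 0.678728, PV = 4.208111
  t = 10.0000: CF_t = 106.200000, DF = 0.650122, PV = 69.042980
Price P = sum_t PV_t = 114.313182
First compute Macaulay numerator sum_t t * PV_t:
  t * PV_t at t = 1.0000: 5.938697
  t * PV_t at t = 2.0000: 11.376815
  t * PV_t at t = 3.0000: 16.345998
  t * PV_t at t = 4.0000: 20.876115
  t * PV_t at t = 5.0000: 24.995349
  t * PV_t at t = 6.0000: 28.730286
  t * PV_t at t = 7.0000: 32.106003
  t * PV_t at t = 8.0000: 35.146144
  t * PV_t at t = 9.0000: 37.873000
  t * PV_t at t = 10.0000: 690.429803
Macaulay duration D = 903.818211 / 114.313182 = 7.906509
Modified duration = D / (1 + y/m) = 7.906509 / (1 + 0.044000) = 7.573285

Answer: Modified duration = 7.5733


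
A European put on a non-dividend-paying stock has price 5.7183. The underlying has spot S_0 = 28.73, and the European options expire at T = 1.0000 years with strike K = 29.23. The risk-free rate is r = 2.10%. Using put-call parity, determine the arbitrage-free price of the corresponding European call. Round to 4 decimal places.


Answer: Call price = 5.8257

Derivation:
Put-call parity: C - P = S_0 * exp(-qT) - K * exp(-rT).
S_0 * exp(-qT) = 28.7300 * 1.00000000 = 28.73000000
K * exp(-rT) = 29.2300 * 0.97921896 = 28.62257033
C = P + S*exp(-qT) - K*exp(-rT)
C = 5.7183 + 28.73000000 - 28.62257033 = 5.8257


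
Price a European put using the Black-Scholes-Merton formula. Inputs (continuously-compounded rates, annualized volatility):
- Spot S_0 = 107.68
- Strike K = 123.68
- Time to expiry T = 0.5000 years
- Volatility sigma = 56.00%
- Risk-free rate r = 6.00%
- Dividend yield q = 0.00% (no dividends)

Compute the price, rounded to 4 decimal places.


d1 = (ln(S/K) + (r - q + 0.5*sigma^2) * T) / (sigma * sqrt(T)) = -0.07609913
d2 = d1 - sigma * sqrt(T) = -0.47207893
exp(-rT) = 0.97044553; exp(-qT) = 1.00000000
P = K * exp(-rT) * N(-d2) - S_0 * exp(-qT) * N(-d1)
N(-d1) = 0.53032988; N(-d2) = 0.68156477
P = 123.6800 * 0.97044553 * 0.68156477 - 107.6800 * 1.00000000 * 0.53032988 = 24.6987

Answer: Price = 24.6987


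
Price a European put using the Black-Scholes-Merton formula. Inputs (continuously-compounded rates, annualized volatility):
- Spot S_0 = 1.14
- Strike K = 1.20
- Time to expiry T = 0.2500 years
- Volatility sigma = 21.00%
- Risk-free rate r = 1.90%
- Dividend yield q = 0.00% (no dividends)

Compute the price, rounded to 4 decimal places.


d1 = (ln(S/K) + (r - q + 0.5*sigma^2) * T) / (sigma * sqrt(T)) = -0.39076947
d2 = d1 - sigma * sqrt(T) = -0.49576947
exp(-rT) = 0.99526126; exp(-qT) = 1.00000000
P = K * exp(-rT) * N(-d2) - S_0 * exp(-qT) * N(-d1)
N(-d1) = 0.65201618; N(-d2) = 0.68997147
P = 1.2000 * 0.99526126 * 0.68997147 - 1.1400 * 1.00000000 * 0.65201618 = 0.0807

Answer: Price = 0.0807


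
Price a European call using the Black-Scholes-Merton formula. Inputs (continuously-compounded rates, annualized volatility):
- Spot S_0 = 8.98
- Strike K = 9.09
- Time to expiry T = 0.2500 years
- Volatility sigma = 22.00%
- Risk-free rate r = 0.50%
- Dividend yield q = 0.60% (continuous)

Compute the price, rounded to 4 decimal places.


d1 = (ln(S/K) + (r - q + 0.5*sigma^2) * T) / (sigma * sqrt(T)) = -0.05795478
d2 = d1 - sigma * sqrt(T) = -0.16795478
exp(-rT) = 0.99875078; exp(-qT) = 0.99850112
C = S_0 * exp(-qT) * N(d1) - K * exp(-rT) * N(d2)
N(d1) = 0.47689232; N(d2) = 0.43330943
C = 8.9800 * 0.99850112 * 0.47689232 - 9.0900 * 0.99875078 * 0.43330943 = 0.3422

Answer: Price = 0.3422


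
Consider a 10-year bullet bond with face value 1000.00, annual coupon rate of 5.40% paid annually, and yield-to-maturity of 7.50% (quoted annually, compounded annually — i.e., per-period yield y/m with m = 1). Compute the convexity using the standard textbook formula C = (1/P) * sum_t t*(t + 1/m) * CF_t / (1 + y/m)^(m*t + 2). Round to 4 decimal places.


Answer: Convexity = 67.8433

Derivation:
Coupon per period c = face * coupon_rate / m = 54.000000
Periods per year m = 1; per-period yield y/m = 0.075000
Number of cashflows N = 10
Cashflows (t years, CF_t, discount factor 1/(1+y/m)^(m*t), PV):
  t = 1.0000: CF_t = 54.000000, DF = 0.930233, PV = 50.232558
  t = 2.0000: CF_t = 54.000000, DF = 0.865333, PV = 46.727961
  t = 3.0000: CF_t = 54.000000, DF = 0.804961, PV = 43.467871
  t = 4.0000: CF_t = 54.000000, DF = 0.748801, PV = 40.435229
  t = 5.0000: CF_t = 54.000000, DF = 0.696559, PV = 37.614166
  t = 6.0000: CF_t = 54.000000, DF = 0.647962, PV = 34.989922
  t = 7.0000: CF_t = 54.000000, DF = 0.602755, PV = 32.548765
  t = 8.0000: CF_t = 54.000000, DF = 0.560702, PV = 30.277921
  t = 9.0000: CF_t = 54.000000, DF = 0.521583, PV = 28.165508
  t = 10.0000: CF_t = 1054.000000, DF = 0.485194, PV = 511.394400
Price P = sum_t PV_t = 855.854300
Convexity numerator sum_t t*(t + 1/m) * CF_t / (1+y/m)^(m*t + 2):
  t = 1.0000: term = 86.935742
  t = 2.0000: term = 242.611372
  t = 3.0000: term = 451.369994
  t = 4.0000: term = 699.798440
  t = 5.0000: term = 976.462939
  t = 6.0000: term = 1271.672665
  t = 7.0000: term = 1577.268422
  t = 8.0000: term = 1886.433993
  t = 9.0000: term = 2193.527899
  t = 10.0000: term = 48677.887764
Convexity = (1/P) * sum = 58063.969230 / 855.854300 = 67.843287


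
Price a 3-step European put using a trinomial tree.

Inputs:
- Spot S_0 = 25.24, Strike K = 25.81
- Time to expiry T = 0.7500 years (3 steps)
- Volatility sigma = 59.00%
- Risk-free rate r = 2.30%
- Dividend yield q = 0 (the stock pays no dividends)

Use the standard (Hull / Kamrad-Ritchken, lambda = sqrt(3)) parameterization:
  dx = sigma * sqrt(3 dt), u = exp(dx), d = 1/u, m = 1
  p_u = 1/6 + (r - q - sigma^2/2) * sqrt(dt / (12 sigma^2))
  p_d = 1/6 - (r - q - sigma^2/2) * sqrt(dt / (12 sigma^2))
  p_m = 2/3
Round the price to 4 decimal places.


dt = T/N = 0.250000; dx = sigma*sqrt(3*dt) = 0.510955
u = exp(dx) = 1.666882; d = 1/u = 0.599922
p_u = 0.129714, p_m = 0.666667, p_d = 0.203620
Discount per step: exp(-r*dt) = 0.994266
Stock lattice S(k, j) with j the centered position index:
  k=0: S(0,+0) = 25.2400
  k=1: S(1,-1) = 15.1420; S(1,+0) = 25.2400; S(1,+1) = 42.0721
  k=2: S(2,-2) = 9.0840; S(2,-1) = 15.1420; S(2,+0) = 25.2400; S(2,+1) = 42.0721; S(2,+2) = 70.1293
  k=3: S(3,-3) = 5.4497; S(3,-2) = 9.0840; S(3,-1) = 15.1420; S(3,+0) = 25.2400; S(3,+1) = 42.0721; S(3,+2) = 70.1293; S(3,+3) = 116.8972
Terminal payoffs V(N, j) = max(K - S_T, 0):
  V(3,-3) = 20.360275; V(3,-2) = 16.725951; V(3,-1) = 10.667959; V(3,+0) = 0.570000; V(3,+1) = 0.000000; V(3,+2) = 0.000000; V(3,+3) = 0.000000
Backward induction: V(k, j) = exp(-r*dt) * [p_u * V(k+1, j+1) + p_m * V(k+1, j) + p_d * V(k+1, j-1)]
  V(2,-2) = exp(-r*dt) * [p_u*10.667959 + p_m*16.725951 + p_d*20.360275] = 16.584529
  V(2,-1) = exp(-r*dt) * [p_u*0.570000 + p_m*10.667959 + p_d*16.725951] = 10.530913
  V(2,+0) = exp(-r*dt) * [p_u*0.000000 + p_m*0.570000 + p_d*10.667959] = 2.537572
  V(2,+1) = exp(-r*dt) * [p_u*0.000000 + p_m*0.000000 + p_d*0.570000] = 0.115398
  V(2,+2) = exp(-r*dt) * [p_u*0.000000 + p_m*0.000000 + p_d*0.000000] = 0.000000
  V(1,-1) = exp(-r*dt) * [p_u*2.537572 + p_m*10.530913 + p_d*16.584529] = 10.665199
  V(1,+0) = exp(-r*dt) * [p_u*0.115398 + p_m*2.537572 + p_d*10.530913] = 3.828903
  V(1,+1) = exp(-r*dt) * [p_u*0.000000 + p_m*0.115398 + p_d*2.537572] = 0.590227
  V(0,+0) = exp(-r*dt) * [p_u*0.590227 + p_m*3.828903 + p_d*10.665199] = 4.773280

Answer: Price = V(0,0) = 4.7733


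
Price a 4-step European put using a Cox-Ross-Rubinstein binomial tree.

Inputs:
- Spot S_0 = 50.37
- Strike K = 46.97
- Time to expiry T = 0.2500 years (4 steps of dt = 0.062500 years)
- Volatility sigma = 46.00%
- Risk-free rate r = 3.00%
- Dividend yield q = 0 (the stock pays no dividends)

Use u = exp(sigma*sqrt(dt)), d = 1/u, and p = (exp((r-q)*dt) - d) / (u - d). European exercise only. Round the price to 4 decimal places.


Answer: Price = V(0,0) = 2.9720

Derivation:
dt = T/N = 0.062500
u = exp(sigma*sqrt(dt)) = 1.121873; d = 1/u = 0.891366
p = (exp((r-q)*dt) - d) / (u - d) = 0.479424
Discount per step: exp(-r*dt) = 0.998127
Stock lattice S(k, i) with i counting down-moves:
  k=0: S(0,0) = 50.3700
  k=1: S(1,0) = 56.5088; S(1,1) = 44.8981
  k=2: S(2,0) = 63.3957; S(2,1) = 50.3700; S(2,2) = 40.0207
  k=3: S(3,0) = 71.1219; S(3,1) = 56.5088; S(3,2) = 44.8981; S(3,3) = 35.6731
  k=4: S(4,0) = 79.7898; S(4,1) = 63.3957; S(4,2) = 50.3700; S(4,3) = 40.0207; S(4,4) = 31.7978
Terminal payoffs V(N, i) = max(K - S_T, 0):
  V(4,0) = 0.000000; V(4,1) = 0.000000; V(4,2) = 0.000000; V(4,3) = 6.949342; V(4,4) = 15.172243
Backward induction: V(k, i) = exp(-r*dt) * [p * V(k+1, i) + (1-p) * V(k+1, i+1)].
  V(3,0) = exp(-r*dt) * [p*0.000000 + (1-p)*0.000000] = 0.000000
  V(3,1) = exp(-r*dt) * [p*0.000000 + (1-p)*0.000000] = 0.000000
  V(3,2) = exp(-r*dt) * [p*0.000000 + (1-p)*6.949342] = 3.610888
  V(3,3) = exp(-r*dt) * [p*6.949342 + (1-p)*15.172243] = 11.208955
  V(2,0) = exp(-r*dt) * [p*0.000000 + (1-p)*0.000000] = 0.000000
  V(2,1) = exp(-r*dt) * [p*0.000000 + (1-p)*3.610888] = 1.876222
  V(2,2) = exp(-r*dt) * [p*3.610888 + (1-p)*11.208955] = 7.552089
  V(1,0) = exp(-r*dt) * [p*0.000000 + (1-p)*1.876222] = 0.974887
  V(1,1) = exp(-r*dt) * [p*1.876222 + (1-p)*7.552089] = 4.821895
  V(0,0) = exp(-r*dt) * [p*0.974887 + (1-p)*4.821895] = 2.971972


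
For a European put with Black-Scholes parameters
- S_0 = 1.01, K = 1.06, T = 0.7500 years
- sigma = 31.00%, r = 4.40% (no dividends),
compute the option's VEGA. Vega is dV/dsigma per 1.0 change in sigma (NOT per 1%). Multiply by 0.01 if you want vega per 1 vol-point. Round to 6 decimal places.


d1 = 0.0771746814; d2 = -0.1912931938
phi(d1) = 0.3977560112; exp(-qT) = 1.0000000000; exp(-rT) = 0.9675385596
Vega = S * exp(-qT) * phi(d1) * sqrt(T) = 1.0100 * 1.0000000000 * 0.3977560112 * 0.8660254038 = 0.347911

Answer: Vega = 0.347911


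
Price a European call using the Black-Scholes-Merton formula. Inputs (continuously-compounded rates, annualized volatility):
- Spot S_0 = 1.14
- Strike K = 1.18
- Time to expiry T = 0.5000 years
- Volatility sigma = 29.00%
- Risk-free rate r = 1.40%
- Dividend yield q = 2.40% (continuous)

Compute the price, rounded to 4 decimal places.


d1 = (ln(S/K) + (r - q + 0.5*sigma^2) * T) / (sigma * sqrt(T)) = -0.09002774
d2 = d1 - sigma * sqrt(T) = -0.29508871
exp(-rT) = 0.99302444; exp(-qT) = 0.98807171
C = S_0 * exp(-qT) * N(d1) - K * exp(-rT) * N(d2)
N(d1) = 0.46413258; N(d2) = 0.38396306
C = 1.1400 * 0.98807171 * 0.46413258 - 1.1800 * 0.99302444 * 0.38396306 = 0.0729

Answer: Price = 0.0729


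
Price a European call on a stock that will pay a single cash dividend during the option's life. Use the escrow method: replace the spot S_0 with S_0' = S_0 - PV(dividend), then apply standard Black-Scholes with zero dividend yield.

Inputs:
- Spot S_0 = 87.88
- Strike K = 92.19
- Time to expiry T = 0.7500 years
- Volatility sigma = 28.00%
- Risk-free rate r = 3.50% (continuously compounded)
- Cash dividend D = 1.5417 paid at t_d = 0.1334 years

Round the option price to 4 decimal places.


PV(D) = D * exp(-r * t_d) = 1.5417 * 0.99534188 = 1.53451858
S_0' = S_0 - PV(D) = 87.8800 - 1.53451858 = 86.34548142
d1 = (ln(S_0'/K) + (r + sigma^2/2)*T) / (sigma*sqrt(T)) = -0.04060088
d2 = d1 - sigma*sqrt(T) = -0.28308799
exp(-rT) = 0.97409154
N(d1) = 0.48380704; N(d2) = 0.38855469
C = S_0' * N(d1) - K * exp(-rT) * N(d2) = 86.34548142 * 0.48380704 - 92.1900 * 0.97409154 * 0.38855469 = 6.8818

Answer: Price = 6.8818


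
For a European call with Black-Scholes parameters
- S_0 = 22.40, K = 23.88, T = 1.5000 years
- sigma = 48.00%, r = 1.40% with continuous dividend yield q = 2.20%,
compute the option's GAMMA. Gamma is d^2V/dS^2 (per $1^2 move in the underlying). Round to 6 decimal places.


Answer: Gamma = 0.028917

Derivation:
d1 = 0.1646936037; d2 = -0.4231839345
phi(d1) = 0.3935683515; exp(-qT) = 0.9675385596; exp(-rT) = 0.9792189646
Gamma = exp(-qT) * phi(d1) / (S * sigma * sqrt(T)) = 0.9675385596 * 0.3935683515 / (22.4000 * 0.4800 * 1.2247448714) = 0.028917


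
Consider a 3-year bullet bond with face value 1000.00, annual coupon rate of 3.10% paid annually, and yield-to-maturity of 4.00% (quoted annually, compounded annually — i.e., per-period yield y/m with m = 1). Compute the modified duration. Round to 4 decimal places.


Coupon per period c = face * coupon_rate / m = 31.000000
Periods per year m = 1; per-period yield y/m = 0.040000
Number of cashflows N = 3
Cashflows (t years, CF_t, discount factor 1/(1+y/m)^(m*t), PV):
  t = 1.0000: CF_t = 31.000000, DF = 0.961538, PV = 29.807692
  t = 2.0000: CF_t = 31.000000, DF = 0.924556, PV = 28.661243
  t = 3.0000: CF_t = 1031.000000, DF = 0.888996, PV = 916.555246
Price P = sum_t PV_t = 975.024181
First compute Macaulay numerator sum_t t * PV_t:
  t * PV_t at t = 1.0000: 29.807692
  t * PV_t at t = 2.0000: 57.322485
  t * PV_t at t = 3.0000: 2749.665737
Macaulay duration D = 2836.795915 / 975.024181 = 2.909462
Modified duration = D / (1 + y/m) = 2.909462 / (1 + 0.040000) = 2.797560

Answer: Modified duration = 2.7976


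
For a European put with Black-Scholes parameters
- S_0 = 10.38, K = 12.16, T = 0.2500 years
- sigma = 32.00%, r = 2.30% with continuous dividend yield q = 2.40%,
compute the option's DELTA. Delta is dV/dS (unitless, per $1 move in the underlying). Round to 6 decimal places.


Answer: Delta = -0.813890

Derivation:
d1 = -0.9107562425; d2 = -1.0707562425
phi(d1) = 0.2635065642; exp(-qT) = 0.9940179641; exp(-rT) = 0.9942664996
N(-d1) = 0.8187880886
Delta = -exp(-qT) * N(-d1) = -0.9940179641 * 0.8187880886 = -0.813890


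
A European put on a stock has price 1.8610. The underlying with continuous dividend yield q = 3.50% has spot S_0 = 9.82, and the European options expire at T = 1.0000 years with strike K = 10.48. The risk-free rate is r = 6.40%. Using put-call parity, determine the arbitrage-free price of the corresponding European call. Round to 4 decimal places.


Answer: Call price = 1.5130

Derivation:
Put-call parity: C - P = S_0 * exp(-qT) - K * exp(-rT).
S_0 * exp(-qT) = 9.8200 * 0.96560542 = 9.48224519
K * exp(-rT) = 10.4800 * 0.93800500 = 9.83029240
C = P + S*exp(-qT) - K*exp(-rT)
C = 1.8610 + 9.48224519 - 9.83029240 = 1.5130


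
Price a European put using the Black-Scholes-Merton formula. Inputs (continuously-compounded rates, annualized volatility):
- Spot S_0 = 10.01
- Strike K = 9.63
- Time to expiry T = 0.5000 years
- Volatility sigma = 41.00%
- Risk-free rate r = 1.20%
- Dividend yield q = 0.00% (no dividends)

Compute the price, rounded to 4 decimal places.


Answer: Price = 0.9230

Derivation:
d1 = (ln(S/K) + (r - q + 0.5*sigma^2) * T) / (sigma * sqrt(T)) = 0.29914538
d2 = d1 - sigma * sqrt(T) = 0.00923160
exp(-rT) = 0.99401796; exp(-qT) = 1.00000000
P = K * exp(-rT) * N(-d2) - S_0 * exp(-qT) * N(-d1)
N(-d1) = 0.38241456; N(-d2) = 0.49631718
P = 9.6300 * 0.99401796 * 0.49631718 - 10.0100 * 1.00000000 * 0.38241456 = 0.9230


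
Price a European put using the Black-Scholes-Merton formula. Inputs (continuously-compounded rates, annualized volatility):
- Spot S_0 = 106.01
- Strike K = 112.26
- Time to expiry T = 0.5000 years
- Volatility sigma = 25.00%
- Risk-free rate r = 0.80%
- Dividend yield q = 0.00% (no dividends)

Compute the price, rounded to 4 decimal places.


Answer: Price = 10.9166

Derivation:
d1 = (ln(S/K) + (r - q + 0.5*sigma^2) * T) / (sigma * sqrt(T)) = -0.21303249
d2 = d1 - sigma * sqrt(T) = -0.38980919
exp(-rT) = 0.99600799; exp(-qT) = 1.00000000
P = K * exp(-rT) * N(-d2) - S_0 * exp(-qT) * N(-d1)
N(-d1) = 0.58434919; N(-d2) = 0.65166118
P = 112.2600 * 0.99600799 * 0.65166118 - 106.0100 * 1.00000000 * 0.58434919 = 10.9166


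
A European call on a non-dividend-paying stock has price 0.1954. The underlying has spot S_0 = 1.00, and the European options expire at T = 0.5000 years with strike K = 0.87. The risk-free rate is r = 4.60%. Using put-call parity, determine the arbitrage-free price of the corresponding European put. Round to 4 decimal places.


Put-call parity: C - P = S_0 * exp(-qT) - K * exp(-rT).
S_0 * exp(-qT) = 1.0000 * 1.00000000 = 1.00000000
K * exp(-rT) = 0.8700 * 0.97726248 = 0.85021836
P = C - S*exp(-qT) + K*exp(-rT)
P = 0.1954 - 1.00000000 + 0.85021836 = 0.0456

Answer: Put price = 0.0456


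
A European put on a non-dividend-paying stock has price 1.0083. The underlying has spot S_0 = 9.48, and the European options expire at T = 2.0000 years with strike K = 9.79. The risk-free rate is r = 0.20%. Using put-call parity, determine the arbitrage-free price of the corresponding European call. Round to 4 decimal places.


Put-call parity: C - P = S_0 * exp(-qT) - K * exp(-rT).
S_0 * exp(-qT) = 9.4800 * 1.00000000 = 9.48000000
K * exp(-rT) = 9.7900 * 0.99600799 = 9.75091822
C = P + S*exp(-qT) - K*exp(-rT)
C = 1.0083 + 9.48000000 - 9.75091822 = 0.7374

Answer: Call price = 0.7374


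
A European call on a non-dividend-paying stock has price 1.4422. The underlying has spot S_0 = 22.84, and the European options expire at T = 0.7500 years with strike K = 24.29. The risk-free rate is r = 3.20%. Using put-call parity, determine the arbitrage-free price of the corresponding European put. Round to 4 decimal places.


Put-call parity: C - P = S_0 * exp(-qT) - K * exp(-rT).
S_0 * exp(-qT) = 22.8400 * 1.00000000 = 22.84000000
K * exp(-rT) = 24.2900 * 0.97628571 = 23.71397989
P = C - S*exp(-qT) + K*exp(-rT)
P = 1.4422 - 22.84000000 + 23.71397989 = 2.3162

Answer: Put price = 2.3162


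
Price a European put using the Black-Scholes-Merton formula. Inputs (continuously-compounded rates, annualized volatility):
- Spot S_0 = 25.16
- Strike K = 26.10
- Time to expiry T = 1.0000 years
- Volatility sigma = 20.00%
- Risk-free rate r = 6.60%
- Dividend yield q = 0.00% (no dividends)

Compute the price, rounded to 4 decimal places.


d1 = (ln(S/K) + (r - q + 0.5*sigma^2) * T) / (sigma * sqrt(T)) = 0.24660059
d2 = d1 - sigma * sqrt(T) = 0.04660059
exp(-rT) = 0.93613086; exp(-qT) = 1.00000000
P = K * exp(-rT) * N(-d2) - S_0 * exp(-qT) * N(-d1)
N(-d1) = 0.40260867; N(-d2) = 0.48141578
P = 26.1000 * 0.93613086 * 0.48141578 - 25.1600 * 1.00000000 * 0.40260867 = 1.6328

Answer: Price = 1.6328


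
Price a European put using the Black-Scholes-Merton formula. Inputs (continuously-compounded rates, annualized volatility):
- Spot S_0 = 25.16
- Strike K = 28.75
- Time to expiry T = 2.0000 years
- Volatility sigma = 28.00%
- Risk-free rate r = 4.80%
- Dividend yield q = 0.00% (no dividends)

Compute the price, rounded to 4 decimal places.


d1 = (ln(S/K) + (r - q + 0.5*sigma^2) * T) / (sigma * sqrt(T)) = 0.10358525
d2 = d1 - sigma * sqrt(T) = -0.29239455
exp(-rT) = 0.90846402; exp(-qT) = 1.00000000
P = K * exp(-rT) * N(-d2) - S_0 * exp(-qT) * N(-d1)
N(-d1) = 0.45874925; N(-d2) = 0.61500751
P = 28.7500 * 0.90846402 * 0.61500751 - 25.1600 * 1.00000000 * 0.45874925 = 4.5208

Answer: Price = 4.5208


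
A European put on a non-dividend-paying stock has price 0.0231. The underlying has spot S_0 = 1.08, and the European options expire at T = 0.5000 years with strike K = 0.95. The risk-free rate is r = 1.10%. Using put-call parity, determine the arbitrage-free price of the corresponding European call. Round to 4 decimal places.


Put-call parity: C - P = S_0 * exp(-qT) - K * exp(-rT).
S_0 * exp(-qT) = 1.0800 * 1.00000000 = 1.08000000
K * exp(-rT) = 0.9500 * 0.99451510 = 0.94478934
C = P + S*exp(-qT) - K*exp(-rT)
C = 0.0231 + 1.08000000 - 0.94478934 = 0.1583

Answer: Call price = 0.1583


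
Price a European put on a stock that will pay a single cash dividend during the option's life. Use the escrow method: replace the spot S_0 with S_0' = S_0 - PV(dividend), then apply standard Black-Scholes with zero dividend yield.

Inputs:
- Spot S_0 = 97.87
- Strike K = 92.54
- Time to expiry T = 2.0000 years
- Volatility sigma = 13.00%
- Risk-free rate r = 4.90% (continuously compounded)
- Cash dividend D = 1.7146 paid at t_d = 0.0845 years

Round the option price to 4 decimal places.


Answer: Price = 2.1912

Derivation:
PV(D) = D * exp(-r * t_d) = 1.7146 * 0.99586806 = 1.70751538
S_0' = S_0 - PV(D) = 97.8700 - 1.70751538 = 96.16248462
d1 = (ln(S_0'/K) + (r + sigma^2/2)*T) / (sigma*sqrt(T)) = 0.83383296
d2 = d1 - sigma*sqrt(T) = 0.64998520
exp(-rT) = 0.90664890
N(-d1) = 0.20218756; N(-d2) = 0.25785089
P = K * exp(-rT) * N(-d2) - S_0' * N(-d1) = 92.5400 * 0.90664890 * 0.25785089 - 96.16248462 * 0.20218756 = 2.1912


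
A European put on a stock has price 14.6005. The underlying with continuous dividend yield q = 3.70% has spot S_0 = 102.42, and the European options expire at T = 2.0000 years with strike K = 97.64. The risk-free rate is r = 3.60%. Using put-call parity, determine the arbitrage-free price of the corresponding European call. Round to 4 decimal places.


Answer: Call price = 18.8580

Derivation:
Put-call parity: C - P = S_0 * exp(-qT) - K * exp(-rT).
S_0 * exp(-qT) = 102.4200 * 0.92867169 = 95.11455488
K * exp(-rT) = 97.6400 * 0.93053090 = 90.85703667
C = P + S*exp(-qT) - K*exp(-rT)
C = 14.6005 + 95.11455488 - 90.85703667 = 18.8580


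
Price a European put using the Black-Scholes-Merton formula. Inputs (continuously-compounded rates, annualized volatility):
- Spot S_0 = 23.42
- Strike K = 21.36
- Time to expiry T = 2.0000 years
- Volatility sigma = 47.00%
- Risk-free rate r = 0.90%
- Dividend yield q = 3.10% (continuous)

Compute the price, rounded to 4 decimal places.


d1 = (ln(S/K) + (r - q + 0.5*sigma^2) * T) / (sigma * sqrt(T)) = 0.40466118
d2 = d1 - sigma * sqrt(T) = -0.26001920
exp(-rT) = 0.98216103; exp(-qT) = 0.93988289
P = K * exp(-rT) * N(-d2) - S_0 * exp(-qT) * N(-d1)
N(-d1) = 0.34286329; N(-d2) = 0.60257552
P = 21.3600 * 0.98216103 * 0.60257552 - 23.4200 * 0.93988289 * 0.34286329 = 5.0943

Answer: Price = 5.0943


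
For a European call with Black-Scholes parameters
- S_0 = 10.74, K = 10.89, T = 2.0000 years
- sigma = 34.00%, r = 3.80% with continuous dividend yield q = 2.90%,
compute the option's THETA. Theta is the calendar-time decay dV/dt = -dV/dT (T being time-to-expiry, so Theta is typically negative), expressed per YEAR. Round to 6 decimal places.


Answer: Theta = -0.451948

Derivation:
d1 = 0.2490058897; d2 = -0.2318267215
phi(d1) = 0.3867640353; exp(-qT) = 0.9436499474; exp(-rT) = 0.9268162066
Theta = -S*exp(-qT)*phi(d1)*sigma/(2*sqrt(T)) - r*K*exp(-rT)*N(d2) + q*S*exp(-qT)*N(d1)
N(d1) = 0.5983218872; N(d2) = 0.4083363008; sqrt(T) = 1.4142135624
Term 1 = -10.7400 * 0.9436499474 * 0.3867640353 * 0.3400 / (2 * 1.4142135624) = -0.4711890700
Term 2 = -0.0380 * 10.8900 * 0.9268162066 * 0.4083363008 = -0.1566112969
Term 3 = 0.0290 * 10.7400 * 0.9436499474 * 0.5983218872 = 0.1758523148
Theta = -0.4711890700 + (-0.1566112969) + (0.1758523148) = -0.451948


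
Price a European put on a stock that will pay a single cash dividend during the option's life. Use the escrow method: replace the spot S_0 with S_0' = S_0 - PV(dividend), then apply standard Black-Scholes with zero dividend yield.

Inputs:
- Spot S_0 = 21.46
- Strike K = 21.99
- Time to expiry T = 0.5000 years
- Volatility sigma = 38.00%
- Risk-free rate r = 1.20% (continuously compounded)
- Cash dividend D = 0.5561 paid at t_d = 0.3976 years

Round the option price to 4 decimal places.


Answer: Price = 2.7923

Derivation:
PV(D) = D * exp(-r * t_d) = 0.5561 * 0.99524016 = 0.55345306
S_0' = S_0 - PV(D) = 21.4600 - 0.55345306 = 20.90654694
d1 = (ln(S_0'/K) + (r + sigma^2/2)*T) / (sigma*sqrt(T)) = -0.03135625
d2 = d1 - sigma*sqrt(T) = -0.30005683
exp(-rT) = 0.99401796
N(-d1) = 0.51250729; N(-d2) = 0.61793310
P = K * exp(-rT) * N(-d2) - S_0' * N(-d1) = 21.9900 * 0.99401796 * 0.61793310 - 20.90654694 * 0.51250729 = 2.7923


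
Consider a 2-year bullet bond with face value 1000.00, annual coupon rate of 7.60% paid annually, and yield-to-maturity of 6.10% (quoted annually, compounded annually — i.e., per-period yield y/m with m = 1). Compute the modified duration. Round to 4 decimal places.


Answer: Modified duration = 1.8193

Derivation:
Coupon per period c = face * coupon_rate / m = 76.000000
Periods per year m = 1; per-period yield y/m = 0.061000
Number of cashflows N = 2
Cashflows (t years, CF_t, discount factor 1/(1+y/m)^(m*t), PV):
  t = 1.0000: CF_t = 76.000000, DF = 0.942507, PV = 71.630537
  t = 2.0000: CF_t = 1076.000000, DF = 0.888320, PV = 955.831862
Price P = sum_t PV_t = 1027.462400
First compute Macaulay numerator sum_t t * PV_t:
  t * PV_t at t = 1.0000: 71.630537
  t * PV_t at t = 2.0000: 1911.663725
Macaulay duration D = 1983.294262 / 1027.462400 = 1.930284
Modified duration = D / (1 + y/m) = 1.930284 / (1 + 0.061000) = 1.819306
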